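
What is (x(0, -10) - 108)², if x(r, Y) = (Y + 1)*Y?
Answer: 324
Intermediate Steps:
x(r, Y) = Y*(1 + Y) (x(r, Y) = (1 + Y)*Y = Y*(1 + Y))
(x(0, -10) - 108)² = (-10*(1 - 10) - 108)² = (-10*(-9) - 108)² = (90 - 108)² = (-18)² = 324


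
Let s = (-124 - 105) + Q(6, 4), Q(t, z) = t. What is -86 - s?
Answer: 137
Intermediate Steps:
s = -223 (s = (-124 - 105) + 6 = -229 + 6 = -223)
-86 - s = -86 - 1*(-223) = -86 + 223 = 137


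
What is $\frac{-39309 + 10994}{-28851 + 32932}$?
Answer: $- \frac{4045}{583} \approx -6.9382$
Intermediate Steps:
$\frac{-39309 + 10994}{-28851 + 32932} = - \frac{28315}{4081} = \left(-28315\right) \frac{1}{4081} = - \frac{4045}{583}$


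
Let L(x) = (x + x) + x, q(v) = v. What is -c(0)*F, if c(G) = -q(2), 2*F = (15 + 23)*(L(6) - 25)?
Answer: -266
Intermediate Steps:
L(x) = 3*x (L(x) = 2*x + x = 3*x)
F = -133 (F = ((15 + 23)*(3*6 - 25))/2 = (38*(18 - 25))/2 = (38*(-7))/2 = (½)*(-266) = -133)
c(G) = -2 (c(G) = -1*2 = -2)
-c(0)*F = -(-2)*(-133) = -1*266 = -266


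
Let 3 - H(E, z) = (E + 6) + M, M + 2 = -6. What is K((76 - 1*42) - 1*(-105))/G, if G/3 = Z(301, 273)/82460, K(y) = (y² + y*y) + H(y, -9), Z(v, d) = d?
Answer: 151208080/39 ≈ 3.8771e+6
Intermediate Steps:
M = -8 (M = -2 - 6 = -8)
H(E, z) = 5 - E (H(E, z) = 3 - ((E + 6) - 8) = 3 - ((6 + E) - 8) = 3 - (-2 + E) = 3 + (2 - E) = 5 - E)
K(y) = 5 - y + 2*y² (K(y) = (y² + y*y) + (5 - y) = (y² + y²) + (5 - y) = 2*y² + (5 - y) = 5 - y + 2*y²)
G = 117/11780 (G = 3*(273/82460) = 3*(273*(1/82460)) = 3*(39/11780) = 117/11780 ≈ 0.0099321)
K((76 - 1*42) - 1*(-105))/G = (5 - ((76 - 1*42) - 1*(-105)) + 2*((76 - 1*42) - 1*(-105))²)/(117/11780) = (5 - ((76 - 42) + 105) + 2*((76 - 42) + 105)²)*(11780/117) = (5 - (34 + 105) + 2*(34 + 105)²)*(11780/117) = (5 - 1*139 + 2*139²)*(11780/117) = (5 - 139 + 2*19321)*(11780/117) = (5 - 139 + 38642)*(11780/117) = 38508*(11780/117) = 151208080/39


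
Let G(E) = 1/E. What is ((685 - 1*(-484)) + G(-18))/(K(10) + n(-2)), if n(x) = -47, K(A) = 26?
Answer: -21041/378 ≈ -55.664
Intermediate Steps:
((685 - 1*(-484)) + G(-18))/(K(10) + n(-2)) = ((685 - 1*(-484)) + 1/(-18))/(26 - 47) = ((685 + 484) - 1/18)/(-21) = (1169 - 1/18)*(-1/21) = (21041/18)*(-1/21) = -21041/378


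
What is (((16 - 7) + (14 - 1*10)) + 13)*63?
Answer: 1638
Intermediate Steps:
(((16 - 7) + (14 - 1*10)) + 13)*63 = ((9 + (14 - 10)) + 13)*63 = ((9 + 4) + 13)*63 = (13 + 13)*63 = 26*63 = 1638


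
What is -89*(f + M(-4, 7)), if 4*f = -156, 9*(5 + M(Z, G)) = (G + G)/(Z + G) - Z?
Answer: 103418/27 ≈ 3830.3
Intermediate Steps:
M(Z, G) = -5 - Z/9 + 2*G/(9*(G + Z)) (M(Z, G) = -5 + ((G + G)/(Z + G) - Z)/9 = -5 + ((2*G)/(G + Z) - Z)/9 = -5 + (2*G/(G + Z) - Z)/9 = -5 + (-Z + 2*G/(G + Z))/9 = -5 + (-Z/9 + 2*G/(9*(G + Z))) = -5 - Z/9 + 2*G/(9*(G + Z)))
f = -39 (f = (¼)*(-156) = -39)
-89*(f + M(-4, 7)) = -89*(-39 + (-1*(-4)² - 45*(-4) - 43*7 - 1*7*(-4))/(9*(7 - 4))) = -89*(-39 + (⅑)*(-1*16 + 180 - 301 + 28)/3) = -89*(-39 + (⅑)*(⅓)*(-16 + 180 - 301 + 28)) = -89*(-39 + (⅑)*(⅓)*(-109)) = -89*(-39 - 109/27) = -89*(-1162/27) = 103418/27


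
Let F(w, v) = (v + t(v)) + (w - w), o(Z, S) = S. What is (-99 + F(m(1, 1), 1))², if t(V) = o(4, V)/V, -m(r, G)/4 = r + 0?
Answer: 9409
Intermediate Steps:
m(r, G) = -4*r (m(r, G) = -4*(r + 0) = -4*r)
t(V) = 1 (t(V) = V/V = 1)
F(w, v) = 1 + v (F(w, v) = (v + 1) + (w - w) = (1 + v) + 0 = 1 + v)
(-99 + F(m(1, 1), 1))² = (-99 + (1 + 1))² = (-99 + 2)² = (-97)² = 9409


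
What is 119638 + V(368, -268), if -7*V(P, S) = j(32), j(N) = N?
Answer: 837434/7 ≈ 1.1963e+5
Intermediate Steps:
V(P, S) = -32/7 (V(P, S) = -⅐*32 = -32/7)
119638 + V(368, -268) = 119638 - 32/7 = 837434/7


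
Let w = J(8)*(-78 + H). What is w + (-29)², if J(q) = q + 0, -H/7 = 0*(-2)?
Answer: 217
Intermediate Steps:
H = 0 (H = -0*(-2) = -7*0 = 0)
J(q) = q
w = -624 (w = 8*(-78 + 0) = 8*(-78) = -624)
w + (-29)² = -624 + (-29)² = -624 + 841 = 217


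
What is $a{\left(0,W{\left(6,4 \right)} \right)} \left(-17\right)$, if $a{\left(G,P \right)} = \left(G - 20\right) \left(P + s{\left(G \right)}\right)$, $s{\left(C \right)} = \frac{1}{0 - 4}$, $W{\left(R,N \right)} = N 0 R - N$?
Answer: $-1445$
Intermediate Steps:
$W{\left(R,N \right)} = - N$ ($W{\left(R,N \right)} = 0 R - N = 0 - N = - N$)
$s{\left(C \right)} = - \frac{1}{4}$ ($s{\left(C \right)} = \frac{1}{-4} = - \frac{1}{4}$)
$a{\left(G,P \right)} = \left(-20 + G\right) \left(- \frac{1}{4} + P\right)$ ($a{\left(G,P \right)} = \left(G - 20\right) \left(P - \frac{1}{4}\right) = \left(-20 + G\right) \left(- \frac{1}{4} + P\right)$)
$a{\left(0,W{\left(6,4 \right)} \right)} \left(-17\right) = \left(5 - 20 \left(\left(-1\right) 4\right) - 0 + 0 \left(\left(-1\right) 4\right)\right) \left(-17\right) = \left(5 - -80 + 0 + 0 \left(-4\right)\right) \left(-17\right) = \left(5 + 80 + 0 + 0\right) \left(-17\right) = 85 \left(-17\right) = -1445$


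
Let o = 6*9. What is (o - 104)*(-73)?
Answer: 3650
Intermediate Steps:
o = 54
(o - 104)*(-73) = (54 - 104)*(-73) = -50*(-73) = 3650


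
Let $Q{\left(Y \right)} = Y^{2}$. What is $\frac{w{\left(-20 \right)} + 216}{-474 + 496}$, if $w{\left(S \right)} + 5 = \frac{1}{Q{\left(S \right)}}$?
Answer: $\frac{84401}{8800} \approx 9.591$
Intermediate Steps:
$w{\left(S \right)} = -5 + \frac{1}{S^{2}}$
$\frac{w{\left(-20 \right)} + 216}{-474 + 496} = \frac{\left(-5 + \frac{1}{400}\right) + 216}{-474 + 496} = \frac{\left(-5 + \frac{1}{400}\right) + 216}{22} = \left(- \frac{1999}{400} + 216\right) \frac{1}{22} = \frac{84401}{400} \cdot \frac{1}{22} = \frac{84401}{8800}$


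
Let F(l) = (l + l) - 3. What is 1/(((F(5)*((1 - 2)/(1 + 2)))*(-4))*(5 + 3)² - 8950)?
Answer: -3/25058 ≈ -0.00011972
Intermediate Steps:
F(l) = -3 + 2*l (F(l) = 2*l - 3 = -3 + 2*l)
1/(((F(5)*((1 - 2)/(1 + 2)))*(-4))*(5 + 3)² - 8950) = 1/((((-3 + 2*5)*((1 - 2)/(1 + 2)))*(-4))*(5 + 3)² - 8950) = 1/((((-3 + 10)*(-1/3))*(-4))*8² - 8950) = 1/(((7*(-1*⅓))*(-4))*64 - 8950) = 1/(((7*(-⅓))*(-4))*64 - 8950) = 1/(-7/3*(-4)*64 - 8950) = 1/((28/3)*64 - 8950) = 1/(1792/3 - 8950) = 1/(-25058/3) = -3/25058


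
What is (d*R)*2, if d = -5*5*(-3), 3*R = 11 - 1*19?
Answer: -400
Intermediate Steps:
R = -8/3 (R = (11 - 1*19)/3 = (11 - 19)/3 = (⅓)*(-8) = -8/3 ≈ -2.6667)
d = 75 (d = -25*(-3) = 75)
(d*R)*2 = (75*(-8/3))*2 = -200*2 = -400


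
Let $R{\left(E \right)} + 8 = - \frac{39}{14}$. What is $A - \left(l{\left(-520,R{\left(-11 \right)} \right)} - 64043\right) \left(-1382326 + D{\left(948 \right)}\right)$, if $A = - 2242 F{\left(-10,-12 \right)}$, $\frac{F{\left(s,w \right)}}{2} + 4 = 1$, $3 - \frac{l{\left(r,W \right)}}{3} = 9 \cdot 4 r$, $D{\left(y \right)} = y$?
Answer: $-10876956920$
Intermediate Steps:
$R{\left(E \right)} = - \frac{151}{14}$ ($R{\left(E \right)} = -8 - \frac{39}{14} = - \frac{151}{14}$)
$l{\left(r,W \right)} = 9 - 108 r$ ($l{\left(r,W \right)} = 9 - 3 \cdot 9 \cdot 4 r = 9 - 3 \cdot 36 r = 9 - 108 r$)
$F{\left(s,w \right)} = -6$ ($F{\left(s,w \right)} = -8 + 2 \cdot 1 = -8 + 2 = -6$)
$A = 13452$ ($A = \left(-2242\right) \left(-6\right) = 13452$)
$A - \left(l{\left(-520,R{\left(-11 \right)} \right)} - 64043\right) \left(-1382326 + D{\left(948 \right)}\right) = 13452 - \left(\left(9 - -56160\right) - 64043\right) \left(-1382326 + 948\right) = 13452 - \left(\left(9 + 56160\right) - 64043\right) \left(-1381378\right) = 13452 - \left(56169 - 64043\right) \left(-1381378\right) = 13452 - \left(-7874\right) \left(-1381378\right) = 13452 - 10876970372 = -10876956920$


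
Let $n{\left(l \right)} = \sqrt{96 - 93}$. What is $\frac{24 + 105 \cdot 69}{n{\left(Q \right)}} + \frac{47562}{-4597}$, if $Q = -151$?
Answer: $- \frac{47562}{4597} + 2423 \sqrt{3} \approx 4186.4$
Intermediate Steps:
$n{\left(l \right)} = \sqrt{3}$
$\frac{24 + 105 \cdot 69}{n{\left(Q \right)}} + \frac{47562}{-4597} = \frac{24 + 105 \cdot 69}{\sqrt{3}} + \frac{47562}{-4597} = \left(24 + 7245\right) \frac{\sqrt{3}}{3} + 47562 \left(- \frac{1}{4597}\right) = 7269 \frac{\sqrt{3}}{3} - \frac{47562}{4597} = 2423 \sqrt{3} - \frac{47562}{4597} = - \frac{47562}{4597} + 2423 \sqrt{3}$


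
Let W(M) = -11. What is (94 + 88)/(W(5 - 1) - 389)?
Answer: -91/200 ≈ -0.45500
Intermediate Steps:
(94 + 88)/(W(5 - 1) - 389) = (94 + 88)/(-11 - 389) = 182/(-400) = 182*(-1/400) = -91/200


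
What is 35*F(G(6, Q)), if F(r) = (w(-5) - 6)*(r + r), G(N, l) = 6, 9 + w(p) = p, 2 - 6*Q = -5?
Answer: -8400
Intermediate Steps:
Q = 7/6 (Q = ⅓ - ⅙*(-5) = ⅓ + ⅚ = 7/6 ≈ 1.1667)
w(p) = -9 + p
F(r) = -40*r (F(r) = ((-9 - 5) - 6)*(r + r) = (-14 - 6)*(2*r) = -40*r)
35*F(G(6, Q)) = 35*(-40*6) = 35*(-240) = -8400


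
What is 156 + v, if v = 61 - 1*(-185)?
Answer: 402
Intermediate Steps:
v = 246 (v = 61 + 185 = 246)
156 + v = 156 + 246 = 402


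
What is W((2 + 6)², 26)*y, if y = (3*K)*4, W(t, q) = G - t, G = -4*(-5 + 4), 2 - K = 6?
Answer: 2880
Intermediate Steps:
K = -4 (K = 2 - 1*6 = 2 - 6 = -4)
G = 4 (G = -4*(-1) = 4)
W(t, q) = 4 - t
y = -48 (y = (3*(-4))*4 = -12*4 = -48)
W((2 + 6)², 26)*y = (4 - (2 + 6)²)*(-48) = (4 - 1*8²)*(-48) = (4 - 1*64)*(-48) = (4 - 64)*(-48) = -60*(-48) = 2880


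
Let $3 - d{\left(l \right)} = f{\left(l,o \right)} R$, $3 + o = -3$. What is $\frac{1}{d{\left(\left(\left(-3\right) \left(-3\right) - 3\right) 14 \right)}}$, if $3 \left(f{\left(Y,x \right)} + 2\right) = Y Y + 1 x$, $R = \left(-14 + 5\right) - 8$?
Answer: $\frac{1}{39919} \approx 2.5051 \cdot 10^{-5}$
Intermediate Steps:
$o = -6$ ($o = -3 - 3 = -6$)
$R = -17$ ($R = -9 - 8 = -17$)
$f{\left(Y,x \right)} = -2 + \frac{x}{3} + \frac{Y^{2}}{3}$ ($f{\left(Y,x \right)} = -2 + \frac{Y Y + 1 x}{3} = -2 + \frac{Y^{2} + x}{3} = -2 + \frac{x + Y^{2}}{3} = -2 + \left(\frac{x}{3} + \frac{Y^{2}}{3}\right) = -2 + \frac{x}{3} + \frac{Y^{2}}{3}$)
$d{\left(l \right)} = -65 + \frac{17 l^{2}}{3}$ ($d{\left(l \right)} = 3 - \left(-2 + \frac{1}{3} \left(-6\right) + \frac{l^{2}}{3}\right) \left(-17\right) = 3 - \left(-2 - 2 + \frac{l^{2}}{3}\right) \left(-17\right) = 3 - \left(-4 + \frac{l^{2}}{3}\right) \left(-17\right) = 3 - \left(68 - \frac{17 l^{2}}{3}\right) = 3 + \left(-68 + \frac{17 l^{2}}{3}\right) = -65 + \frac{17 l^{2}}{3}$)
$\frac{1}{d{\left(\left(\left(-3\right) \left(-3\right) - 3\right) 14 \right)}} = \frac{1}{-65 + \frac{17 \left(\left(\left(-3\right) \left(-3\right) - 3\right) 14\right)^{2}}{3}} = \frac{1}{-65 + \frac{17 \left(\left(9 - 3\right) 14\right)^{2}}{3}} = \frac{1}{-65 + \frac{17 \left(6 \cdot 14\right)^{2}}{3}} = \frac{1}{-65 + \frac{17 \cdot 84^{2}}{3}} = \frac{1}{-65 + \frac{17}{3} \cdot 7056} = \frac{1}{-65 + 39984} = \frac{1}{39919}$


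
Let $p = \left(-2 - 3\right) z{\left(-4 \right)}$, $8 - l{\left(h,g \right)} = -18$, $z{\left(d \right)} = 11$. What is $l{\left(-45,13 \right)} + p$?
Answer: $-29$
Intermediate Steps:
$l{\left(h,g \right)} = 26$ ($l{\left(h,g \right)} = 8 - -18 = 8 + 18 = 26$)
$p = -55$ ($p = \left(-2 - 3\right) 11 = \left(-5\right) 11 = -55$)
$l{\left(-45,13 \right)} + p = 26 - 55 = -29$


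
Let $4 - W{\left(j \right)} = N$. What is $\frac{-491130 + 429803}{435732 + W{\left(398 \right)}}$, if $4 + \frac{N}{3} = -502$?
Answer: $- \frac{61327}{437254} \approx -0.14025$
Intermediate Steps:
$N = -1518$ ($N = -12 + 3 \left(-502\right) = -12 - 1506 = -1518$)
$W{\left(j \right)} = 1522$ ($W{\left(j \right)} = 4 - -1518 = 4 + 1518 = 1522$)
$\frac{-491130 + 429803}{435732 + W{\left(398 \right)}} = \frac{-491130 + 429803}{435732 + 1522} = - \frac{61327}{437254}$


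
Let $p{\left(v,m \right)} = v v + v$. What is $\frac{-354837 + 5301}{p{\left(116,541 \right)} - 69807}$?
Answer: $\frac{116512}{18745} \approx 6.2156$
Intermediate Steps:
$p{\left(v,m \right)} = v + v^{2}$ ($p{\left(v,m \right)} = v^{2} + v = v + v^{2}$)
$\frac{-354837 + 5301}{p{\left(116,541 \right)} - 69807} = \frac{-354837 + 5301}{116 \left(1 + 116\right) - 69807} = - \frac{349536}{116 \cdot 117 - 69807} = - \frac{349536}{13572 - 69807} = - \frac{349536}{-56235} = \left(-349536\right) \left(- \frac{1}{56235}\right) = \frac{116512}{18745}$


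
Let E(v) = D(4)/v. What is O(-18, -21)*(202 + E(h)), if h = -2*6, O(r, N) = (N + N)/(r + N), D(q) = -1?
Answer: 16975/78 ≈ 217.63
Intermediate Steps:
O(r, N) = 2*N/(N + r) (O(r, N) = (2*N)/(N + r) = 2*N/(N + r))
h = -12
E(v) = -1/v
O(-18, -21)*(202 + E(h)) = (2*(-21)/(-21 - 18))*(202 - 1/(-12)) = (2*(-21)/(-39))*(202 - 1*(-1/12)) = (2*(-21)*(-1/39))*(202 + 1/12) = (14/13)*(2425/12) = 16975/78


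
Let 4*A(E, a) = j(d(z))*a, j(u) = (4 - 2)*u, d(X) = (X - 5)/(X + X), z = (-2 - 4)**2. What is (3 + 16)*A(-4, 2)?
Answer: 589/72 ≈ 8.1806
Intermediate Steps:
z = 36 (z = (-6)**2 = 36)
d(X) = (-5 + X)/(2*X) (d(X) = (-5 + X)/((2*X)) = (-5 + X)*(1/(2*X)) = (-5 + X)/(2*X))
j(u) = 2*u
A(E, a) = 31*a/144 (A(E, a) = ((2*((1/2)*(-5 + 36)/36))*a)/4 = ((2*((1/2)*(1/36)*31))*a)/4 = ((2*(31/72))*a)/4 = (31*a/36)/4 = 31*a/144)
(3 + 16)*A(-4, 2) = (3 + 16)*((31/144)*2) = 19*(31/72) = 589/72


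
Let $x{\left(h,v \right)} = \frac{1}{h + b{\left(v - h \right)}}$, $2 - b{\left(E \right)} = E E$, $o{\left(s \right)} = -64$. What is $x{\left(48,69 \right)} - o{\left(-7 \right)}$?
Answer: $\frac{25023}{391} \approx 63.997$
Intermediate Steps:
$b{\left(E \right)} = 2 - E^{2}$ ($b{\left(E \right)} = 2 - E E = 2 - E^{2}$)
$x{\left(h,v \right)} = \frac{1}{2 + h - \left(v - h\right)^{2}}$ ($x{\left(h,v \right)} = \frac{1}{h - \left(-2 + \left(v - h\right)^{2}\right)} = \frac{1}{2 + h - \left(v - h\right)^{2}}$)
$x{\left(48,69 \right)} - o{\left(-7 \right)} = \frac{1}{2 + 48 - \left(69 - 48\right)^{2}} - -64 = \frac{1}{2 + 48 - \left(69 - 48\right)^{2}} + 64 = \frac{1}{2 + 48 - 21^{2}} + 64 = \frac{1}{2 + 48 - 441} + 64 = \frac{1}{-391} + 64 = - \frac{1}{391} + 64 = \frac{25023}{391}$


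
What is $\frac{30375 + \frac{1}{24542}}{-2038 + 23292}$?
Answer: $\frac{745463251}{521615668} \approx 1.4291$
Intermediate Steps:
$\frac{30375 + \frac{1}{24542}}{-2038 + 23292} = \frac{30375 + \frac{1}{24542}}{21254} = \frac{745463251}{24542} \cdot \frac{1}{21254} = \frac{745463251}{521615668}$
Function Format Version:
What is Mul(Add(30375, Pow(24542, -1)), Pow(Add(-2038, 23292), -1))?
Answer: Rational(745463251, 521615668) ≈ 1.4291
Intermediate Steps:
Mul(Add(30375, Pow(24542, -1)), Pow(Add(-2038, 23292), -1)) = Mul(Add(30375, Rational(1, 24542)), Pow(21254, -1)) = Mul(Rational(745463251, 24542), Rational(1, 21254)) = Rational(745463251, 521615668)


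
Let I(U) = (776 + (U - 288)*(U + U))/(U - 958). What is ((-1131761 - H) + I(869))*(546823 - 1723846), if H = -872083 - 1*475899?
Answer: -21460795716645/89 ≈ -2.4113e+11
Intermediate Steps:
H = -1347982 (H = -872083 - 475899 = -1347982)
I(U) = (776 + 2*U*(-288 + U))/(-958 + U) (I(U) = (776 + (-288 + U)*(2*U))/(-958 + U) = (776 + 2*U*(-288 + U))/(-958 + U))
((-1131761 - H) + I(869))*(546823 - 1723846) = ((-1131761 - 1*(-1347982)) + 2*(388 + 869**2 - 288*869)/(-958 + 869))*(546823 - 1723846) = ((-1131761 + 1347982) + 2*(388 + 755161 - 250272)/(-89))*(-1177023) = (216221 + 2*(-1/89)*505277)*(-1177023) = (216221 - 1010554/89)*(-1177023) = (18233115/89)*(-1177023) = -21460795716645/89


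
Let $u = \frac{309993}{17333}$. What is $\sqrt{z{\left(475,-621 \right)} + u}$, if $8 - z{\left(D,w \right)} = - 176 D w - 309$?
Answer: $\frac{i \sqrt{15597053081833918}}{17333} \approx 7205.2 i$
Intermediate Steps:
$z{\left(D,w \right)} = 317 + 176 D w$ ($z{\left(D,w \right)} = 8 - \left(- 176 D w - 309\right) = 8 - \left(-309 - 176 D w\right) = 8 + \left(309 + 176 D w\right) = 317 + 176 D w$)
$u = \frac{309993}{17333}$ ($u = 309993 \cdot \frac{1}{17333} = \frac{309993}{17333} \approx 17.885$)
$\sqrt{z{\left(475,-621 \right)} + u} = \sqrt{\left(317 + 176 \cdot 475 \left(-621\right)\right) + \frac{309993}{17333}} = \sqrt{\left(317 - 51915600\right) + \frac{309993}{17333}} = \sqrt{-51915283 + \frac{309993}{17333}} = \sqrt{- \frac{899847290246}{17333}} = \frac{i \sqrt{15597053081833918}}{17333}$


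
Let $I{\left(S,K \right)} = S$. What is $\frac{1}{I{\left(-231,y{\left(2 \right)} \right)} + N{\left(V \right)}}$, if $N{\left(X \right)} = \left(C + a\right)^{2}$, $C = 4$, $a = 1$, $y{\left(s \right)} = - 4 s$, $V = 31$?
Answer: $- \frac{1}{206} \approx -0.0048544$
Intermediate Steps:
$N{\left(X \right)} = 25$ ($N{\left(X \right)} = \left(4 + 1\right)^{2} = 5^{2} = 25$)
$\frac{1}{I{\left(-231,y{\left(2 \right)} \right)} + N{\left(V \right)}} = \frac{1}{-231 + 25} = \frac{1}{-206} = - \frac{1}{206}$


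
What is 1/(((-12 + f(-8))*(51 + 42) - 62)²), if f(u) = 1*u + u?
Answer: 1/7107556 ≈ 1.4070e-7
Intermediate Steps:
f(u) = 2*u (f(u) = u + u = 2*u)
1/(((-12 + f(-8))*(51 + 42) - 62)²) = 1/(((-12 + 2*(-8))*(51 + 42) - 62)²) = 1/(((-12 - 16)*93 - 62)²) = 1/((-28*93 - 62)²) = 1/((-2604 - 62)²) = 1/((-2666)²) = 1/7107556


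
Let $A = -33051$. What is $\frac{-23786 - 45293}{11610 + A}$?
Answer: $\frac{69079}{21441} \approx 3.2218$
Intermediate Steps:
$\frac{-23786 - 45293}{11610 + A} = \frac{-23786 - 45293}{11610 - 33051} = - \frac{69079}{-21441} = \left(-69079\right) \left(- \frac{1}{21441}\right) = \frac{69079}{21441}$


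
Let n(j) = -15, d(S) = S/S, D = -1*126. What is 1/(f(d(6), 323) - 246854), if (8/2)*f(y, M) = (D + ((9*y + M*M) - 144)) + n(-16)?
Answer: -4/883363 ≈ -4.5281e-6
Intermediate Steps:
D = -126
d(S) = 1
f(y, M) = -285/4 + M²/4 + 9*y/4 (f(y, M) = ((-126 + ((9*y + M*M) - 144)) - 15)/4 = ((-126 + ((9*y + M²) - 144)) - 15)/4 = ((-126 + ((M² + 9*y) - 144)) - 15)/4 = ((-126 + (-144 + M² + 9*y)) - 15)/4 = ((-270 + M² + 9*y) - 15)/4 = (-285 + M² + 9*y)/4 = -285/4 + M²/4 + 9*y/4)
1/(f(d(6), 323) - 246854) = 1/((-285/4 + (¼)*323² + (9/4)*1) - 246854) = 1/((-285/4 + (¼)*104329 + 9/4) - 246854) = 1/((-285/4 + 104329/4 + 9/4) - 246854) = 1/(104053/4 - 246854) = 1/(-883363/4) = -4/883363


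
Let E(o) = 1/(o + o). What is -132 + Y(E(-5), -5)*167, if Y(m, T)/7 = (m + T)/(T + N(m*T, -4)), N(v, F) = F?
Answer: 15913/30 ≈ 530.43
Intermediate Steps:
E(o) = 1/(2*o)
Y(m, T) = 7*(T + m)/(-4 + T) (Y(m, T) = 7*((m + T)/(T - 4)) = 7*((T + m)/(-4 + T)) = 7*(T + m)/(-4 + T))
-132 + Y(E(-5), -5)*167 = -132 + (7*(-5 + (1/2)/(-5))/(-4 - 5))*167 = -132 + (7*(-5 + (1/2)*(-1/5))/(-9))*167 = -132 + (7*(-1/9)*(-5 - 1/10))*167 = -132 + (7*(-1/9)*(-51/10))*167 = -132 + (119/30)*167 = -132 + 19873/30 = 15913/30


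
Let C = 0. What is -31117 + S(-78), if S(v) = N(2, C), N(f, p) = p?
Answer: -31117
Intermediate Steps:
S(v) = 0
-31117 + S(-78) = -31117 + 0 = -31117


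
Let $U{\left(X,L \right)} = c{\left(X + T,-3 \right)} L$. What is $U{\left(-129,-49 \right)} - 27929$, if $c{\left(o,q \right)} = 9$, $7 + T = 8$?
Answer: $-28370$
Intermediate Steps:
$T = 1$ ($T = -7 + 8 = 1$)
$U{\left(X,L \right)} = 9 L$
$U{\left(-129,-49 \right)} - 27929 = 9 \left(-49\right) - 27929 = -441 - 27929 = -28370$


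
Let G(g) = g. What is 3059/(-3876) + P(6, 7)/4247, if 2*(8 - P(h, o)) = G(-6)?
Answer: -681523/866388 ≈ -0.78663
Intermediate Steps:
P(h, o) = 11 (P(h, o) = 8 - ½*(-6) = 8 + 3 = 11)
3059/(-3876) + P(6, 7)/4247 = 3059/(-3876) + 11/4247 = 3059*(-1/3876) + 11*(1/4247) = -161/204 + 11/4247 = -681523/866388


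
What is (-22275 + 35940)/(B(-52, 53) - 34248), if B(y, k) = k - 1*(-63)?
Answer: -13665/34132 ≈ -0.40036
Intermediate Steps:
B(y, k) = 63 + k (B(y, k) = k + 63 = 63 + k)
(-22275 + 35940)/(B(-52, 53) - 34248) = (-22275 + 35940)/((63 + 53) - 34248) = 13665/(116 - 34248) = 13665/(-34132) = 13665*(-1/34132) = -13665/34132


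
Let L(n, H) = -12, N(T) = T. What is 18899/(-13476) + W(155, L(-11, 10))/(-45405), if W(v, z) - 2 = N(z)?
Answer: -57198289/40791852 ≈ -1.4022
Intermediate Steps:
W(v, z) = 2 + z
18899/(-13476) + W(155, L(-11, 10))/(-45405) = 18899/(-13476) + (2 - 12)/(-45405) = 18899*(-1/13476) - 10*(-1/45405) = -18899/13476 + 2/9081 = -57198289/40791852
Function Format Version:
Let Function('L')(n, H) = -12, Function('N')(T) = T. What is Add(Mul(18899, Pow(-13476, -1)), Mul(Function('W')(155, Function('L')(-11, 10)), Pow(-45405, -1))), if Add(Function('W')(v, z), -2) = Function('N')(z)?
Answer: Rational(-57198289, 40791852) ≈ -1.4022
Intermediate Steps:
Function('W')(v, z) = Add(2, z)
Add(Mul(18899, Pow(-13476, -1)), Mul(Function('W')(155, Function('L')(-11, 10)), Pow(-45405, -1))) = Add(Mul(18899, Pow(-13476, -1)), Mul(Add(2, -12), Pow(-45405, -1))) = Add(Mul(18899, Rational(-1, 13476)), Mul(-10, Rational(-1, 45405))) = Add(Rational(-18899, 13476), Rational(2, 9081)) = Rational(-57198289, 40791852)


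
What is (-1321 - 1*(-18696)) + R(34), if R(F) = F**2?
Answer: 18531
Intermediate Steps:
(-1321 - 1*(-18696)) + R(34) = (-1321 - 1*(-18696)) + 34**2 = (-1321 + 18696) + 1156 = 17375 + 1156 = 18531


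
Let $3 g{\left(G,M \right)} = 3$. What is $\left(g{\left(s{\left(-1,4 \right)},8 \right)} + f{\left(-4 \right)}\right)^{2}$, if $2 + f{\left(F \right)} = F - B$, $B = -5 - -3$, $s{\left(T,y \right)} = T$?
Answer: $9$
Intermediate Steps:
$g{\left(G,M \right)} = 1$ ($g{\left(G,M \right)} = \frac{1}{3} \cdot 3 = 1$)
$B = -2$ ($B = -5 + 3 = -2$)
$f{\left(F \right)} = F$ ($f{\left(F \right)} = -2 + \left(F - -2\right) = -2 + \left(F + 2\right) = -2 + \left(2 + F\right) = F$)
$\left(g{\left(s{\left(-1,4 \right)},8 \right)} + f{\left(-4 \right)}\right)^{2} = \left(1 - 4\right)^{2} = \left(-3\right)^{2} = 9$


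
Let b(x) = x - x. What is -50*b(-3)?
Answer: 0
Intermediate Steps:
b(x) = 0
-50*b(-3) = -50*0 = 0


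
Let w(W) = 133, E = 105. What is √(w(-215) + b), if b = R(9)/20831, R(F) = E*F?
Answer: 2*√14433112477/20831 ≈ 11.535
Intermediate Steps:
R(F) = 105*F
b = 945/20831 (b = (105*9)/20831 = 945*(1/20831) = 945/20831 ≈ 0.045365)
√(w(-215) + b) = √(133 + 945/20831) = √(2771468/20831) = 2*√14433112477/20831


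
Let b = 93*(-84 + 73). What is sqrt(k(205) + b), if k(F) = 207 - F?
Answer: I*sqrt(1021) ≈ 31.953*I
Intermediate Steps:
b = -1023 (b = 93*(-11) = -1023)
sqrt(k(205) + b) = sqrt((207 - 1*205) - 1023) = sqrt((207 - 205) - 1023) = sqrt(2 - 1023) = sqrt(-1021) = I*sqrt(1021)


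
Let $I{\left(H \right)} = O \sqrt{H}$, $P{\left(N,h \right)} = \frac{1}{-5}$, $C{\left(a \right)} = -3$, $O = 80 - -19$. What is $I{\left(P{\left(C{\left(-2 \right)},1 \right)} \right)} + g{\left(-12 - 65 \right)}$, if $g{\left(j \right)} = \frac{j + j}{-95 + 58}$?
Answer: $\frac{154}{37} + \frac{99 i \sqrt{5}}{5} \approx 4.1622 + 44.274 i$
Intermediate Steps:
$O = 99$ ($O = 80 + 19 = 99$)
$P{\left(N,h \right)} = - \frac{1}{5}$
$I{\left(H \right)} = 99 \sqrt{H}$
$g{\left(j \right)} = - \frac{2 j}{37}$ ($g{\left(j \right)} = \frac{2 j}{-37} = 2 j \left(- \frac{1}{37}\right) = - \frac{2 j}{37}$)
$I{\left(P{\left(C{\left(-2 \right)},1 \right)} \right)} + g{\left(-12 - 65 \right)} = 99 \sqrt{- \frac{1}{5}} - \frac{2 \left(-12 - 65\right)}{37} = 99 \frac{i \sqrt{5}}{5} - - \frac{154}{37} = \frac{99 i \sqrt{5}}{5} + \frac{154}{37} = \frac{154}{37} + \frac{99 i \sqrt{5}}{5}$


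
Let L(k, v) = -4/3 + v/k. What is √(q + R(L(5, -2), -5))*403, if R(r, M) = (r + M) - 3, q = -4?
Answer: 403*I*√3090/15 ≈ 1493.5*I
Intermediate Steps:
L(k, v) = -4/3 + v/k (L(k, v) = -4*⅓ + v/k = -4/3 + v/k)
R(r, M) = -3 + M + r (R(r, M) = (M + r) - 3 = -3 + M + r)
√(q + R(L(5, -2), -5))*403 = √(-4 + (-3 - 5 + (-4/3 - 2/5)))*403 = √(-4 + (-3 - 5 + (-4/3 - 2*⅕)))*403 = √(-4 + (-3 - 5 + (-4/3 - ⅖)))*403 = √(-4 + (-3 - 5 - 26/15))*403 = √(-4 - 146/15)*403 = √(-206/15)*403 = (I*√3090/15)*403 = 403*I*√3090/15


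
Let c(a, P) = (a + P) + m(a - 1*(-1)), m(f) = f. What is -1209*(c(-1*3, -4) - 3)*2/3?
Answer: 9672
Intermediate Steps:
c(a, P) = 1 + P + 2*a (c(a, P) = (a + P) + (a - 1*(-1)) = (P + a) + (a + 1) = (P + a) + (1 + a) = 1 + P + 2*a)
-1209*(c(-1*3, -4) - 3)*2/3 = -1209*((1 - 4 + 2*(-1*3)) - 3)*2/3 = -1209*((1 - 4 + 2*(-3)) - 3)*2*(⅓) = -1209*((1 - 4 - 6) - 3)*2/3 = -1209*(-9 - 3)*2/3 = -(-14508)*2/3 = -1209*(-8) = 9672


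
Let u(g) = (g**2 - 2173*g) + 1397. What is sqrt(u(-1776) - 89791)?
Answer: sqrt(6925030) ≈ 2631.5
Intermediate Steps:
u(g) = 1397 + g**2 - 2173*g
sqrt(u(-1776) - 89791) = sqrt((1397 + (-1776)**2 - 2173*(-1776)) - 89791) = sqrt((1397 + 3154176 + 3859248) - 89791) = sqrt(7014821 - 89791) = sqrt(6925030)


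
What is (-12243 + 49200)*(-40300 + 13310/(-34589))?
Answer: -51516210519570/34589 ≈ -1.4894e+9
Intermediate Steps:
(-12243 + 49200)*(-40300 + 13310/(-34589)) = 36957*(-40300 + 13310*(-1/34589)) = 36957*(-40300 - 13310/34589) = 36957*(-1393950010/34589) = -51516210519570/34589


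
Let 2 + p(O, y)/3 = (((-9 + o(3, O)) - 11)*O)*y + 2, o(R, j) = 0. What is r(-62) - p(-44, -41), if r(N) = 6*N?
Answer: 107868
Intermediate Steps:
p(O, y) = -60*O*y (p(O, y) = -6 + 3*((((-9 + 0) - 11)*O)*y + 2) = -6 + 3*(((-9 - 11)*O)*y + 2) = -6 + 3*((-20*O)*y + 2) = -6 + 3*(-20*O*y + 2) = -6 + 3*(2 - 20*O*y) = -6 + (6 - 60*O*y) = -60*O*y)
r(-62) - p(-44, -41) = 6*(-62) - (-60)*(-44)*(-41) = -372 - 1*(-108240) = -372 + 108240 = 107868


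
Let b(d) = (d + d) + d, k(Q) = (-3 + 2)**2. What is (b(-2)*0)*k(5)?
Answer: 0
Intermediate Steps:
k(Q) = 1 (k(Q) = (-1)**2 = 1)
b(d) = 3*d (b(d) = 2*d + d = 3*d)
(b(-2)*0)*k(5) = ((3*(-2))*0)*1 = -6*0*1 = 0*1 = 0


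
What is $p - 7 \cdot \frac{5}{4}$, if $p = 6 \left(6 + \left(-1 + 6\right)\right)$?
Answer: $\frac{229}{4} \approx 57.25$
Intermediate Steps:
$p = 66$ ($p = 6 \left(6 + 5\right) = 6 \cdot 11 = 66$)
$p - 7 \cdot \frac{5}{4} = 66 - 7 \cdot \frac{5}{4} = 66 - 7 \cdot 5 \cdot \frac{1}{4} = 66 - \frac{35}{4} = \frac{229}{4}$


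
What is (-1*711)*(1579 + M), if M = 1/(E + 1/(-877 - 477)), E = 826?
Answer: -1765959691/1573 ≈ -1.1227e+6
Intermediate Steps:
M = 1354/1118403 (M = 1/(826 + 1/(-877 - 477)) = 1/(826 + 1/(-1354)) = 1/(826 - 1/1354) = 1/(1118403/1354) = 1354/1118403 ≈ 0.0012107)
(-1*711)*(1579 + M) = (-1*711)*(1579 + 1354/1118403) = -711*1765959691/1118403 = -1765959691/1573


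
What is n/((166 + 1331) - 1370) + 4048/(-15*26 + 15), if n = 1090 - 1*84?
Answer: -136846/47625 ≈ -2.8734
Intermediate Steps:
n = 1006 (n = 1090 - 84 = 1006)
n/((166 + 1331) - 1370) + 4048/(-15*26 + 15) = 1006/((166 + 1331) - 1370) + 4048/(-15*26 + 15) = 1006/(1497 - 1370) + 4048/(-390 + 15) = 1006/127 + 4048/(-375) = 1006*(1/127) + 4048*(-1/375) = 1006/127 - 4048/375 = -136846/47625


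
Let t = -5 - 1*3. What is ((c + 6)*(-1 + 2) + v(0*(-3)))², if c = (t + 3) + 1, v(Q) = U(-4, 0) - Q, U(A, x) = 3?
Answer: 25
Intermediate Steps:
t = -8 (t = -5 - 3 = -8)
v(Q) = 3 - Q
c = -4 (c = (-8 + 3) + 1 = -5 + 1 = -4)
((c + 6)*(-1 + 2) + v(0*(-3)))² = ((-4 + 6)*(-1 + 2) + (3 - 0*(-3)))² = (2*1 + (3 - 1*0))² = (2 + (3 + 0))² = (2 + 3)² = 5² = 25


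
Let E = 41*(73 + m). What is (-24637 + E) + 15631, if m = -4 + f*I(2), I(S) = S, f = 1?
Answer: -6095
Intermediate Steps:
m = -2 (m = -4 + 1*2 = -4 + 2 = -2)
E = 2911 (E = 41*(73 - 2) = 41*71 = 2911)
(-24637 + E) + 15631 = (-24637 + 2911) + 15631 = -21726 + 15631 = -6095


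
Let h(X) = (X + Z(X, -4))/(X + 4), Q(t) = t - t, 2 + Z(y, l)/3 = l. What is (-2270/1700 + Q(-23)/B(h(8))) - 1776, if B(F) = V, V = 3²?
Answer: -302147/170 ≈ -1777.3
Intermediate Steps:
Z(y, l) = -6 + 3*l
Q(t) = 0
h(X) = (-18 + X)/(4 + X) (h(X) = (X + (-6 + 3*(-4)))/(X + 4) = (X + (-6 - 12))/(4 + X) = (X - 18)/(4 + X) = (-18 + X)/(4 + X))
V = 9
B(F) = 9
(-2270/1700 + Q(-23)/B(h(8))) - 1776 = (-2270/1700 + 0/9) - 1776 = (-2270*1/1700 + 0*(⅑)) - 1776 = (-227/170 + 0) - 1776 = -227/170 - 1776 = -302147/170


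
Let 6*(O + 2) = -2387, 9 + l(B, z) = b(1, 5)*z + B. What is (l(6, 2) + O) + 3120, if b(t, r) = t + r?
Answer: 16375/6 ≈ 2729.2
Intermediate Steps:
b(t, r) = r + t
l(B, z) = -9 + B + 6*z (l(B, z) = -9 + ((5 + 1)*z + B) = -9 + (6*z + B) = -9 + (B + 6*z) = -9 + B + 6*z)
O = -2399/6 (O = -2 + (1/6)*(-2387) = -2 - 2387/6 = -2399/6 ≈ -399.83)
(l(6, 2) + O) + 3120 = ((-9 + 6 + 6*2) - 2399/6) + 3120 = ((-9 + 6 + 12) - 2399/6) + 3120 = (9 - 2399/6) + 3120 = -2345/6 + 3120 = 16375/6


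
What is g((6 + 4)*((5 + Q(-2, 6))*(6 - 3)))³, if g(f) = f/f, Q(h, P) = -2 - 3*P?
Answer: 1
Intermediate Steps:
g(f) = 1
g((6 + 4)*((5 + Q(-2, 6))*(6 - 3)))³ = 1³ = 1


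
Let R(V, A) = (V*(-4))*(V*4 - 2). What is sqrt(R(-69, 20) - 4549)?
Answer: I*sqrt(81277) ≈ 285.09*I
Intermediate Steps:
R(V, A) = -4*V*(-2 + 4*V) (R(V, A) = (-4*V)*(4*V - 2) = (-4*V)*(-2 + 4*V) = -4*V*(-2 + 4*V))
sqrt(R(-69, 20) - 4549) = sqrt(8*(-69)*(1 - 2*(-69)) - 4549) = sqrt(8*(-69)*(1 + 138) - 4549) = sqrt(8*(-69)*139 - 4549) = sqrt(-76728 - 4549) = sqrt(-81277) = I*sqrt(81277)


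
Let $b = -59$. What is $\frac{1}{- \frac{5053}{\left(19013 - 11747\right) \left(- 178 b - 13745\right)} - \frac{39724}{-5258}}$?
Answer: $\frac{61948804302}{468034262293} \approx 0.13236$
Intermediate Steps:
$\frac{1}{- \frac{5053}{\left(19013 - 11747\right) \left(- 178 b - 13745\right)} - \frac{39724}{-5258}} = \frac{1}{- \frac{5053}{\left(19013 - 11747\right) \left(\left(-178\right) \left(-59\right) - 13745\right)} - \frac{39724}{-5258}} = \frac{1}{- \frac{5053}{7266 \left(10502 - 13745\right)} - - \frac{19862}{2629}} = \frac{1}{- \frac{5053}{7266 \left(-3243\right)} + \frac{19862}{2629}} = \frac{1}{- \frac{5053}{-23563638} + \frac{19862}{2629}} = \frac{1}{\left(-5053\right) \left(- \frac{1}{23563638}\right) + \frac{19862}{2629}} = \frac{1}{\frac{5053}{23563638} + \frac{19862}{2629}} = \frac{1}{\frac{468034262293}{61948804302}} = \frac{61948804302}{468034262293}$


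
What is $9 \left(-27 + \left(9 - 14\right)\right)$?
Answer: $-288$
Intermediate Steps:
$9 \left(-27 + \left(9 - 14\right)\right) = 9 \left(-27 - 5\right) = 9 \left(-32\right) = -288$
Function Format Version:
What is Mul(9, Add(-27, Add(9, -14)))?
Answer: -288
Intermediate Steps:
Mul(9, Add(-27, Add(9, -14))) = Mul(9, Add(-27, -5)) = Mul(9, -32) = -288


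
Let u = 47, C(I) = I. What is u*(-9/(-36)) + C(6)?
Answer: 71/4 ≈ 17.750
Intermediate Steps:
u*(-9/(-36)) + C(6) = 47*(-9/(-36)) + 6 = 47*(-9*(-1/36)) + 6 = 47*(¼) + 6 = 47/4 + 6 = 71/4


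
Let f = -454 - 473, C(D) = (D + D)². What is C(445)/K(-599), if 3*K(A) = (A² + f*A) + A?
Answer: 95052/36539 ≈ 2.6014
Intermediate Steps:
C(D) = 4*D² (C(D) = (2*D)² = 4*D²)
f = -927
K(A) = -926*A/3 + A²/3 (K(A) = ((A² - 927*A) + A)/3 = (A² - 926*A)/3 = -926*A/3 + A²/3)
C(445)/K(-599) = (4*445²)/(((⅓)*(-599)*(-926 - 599))) = (4*198025)/(((⅓)*(-599)*(-1525))) = 792100/(913475/3) = 792100*(3/913475) = 95052/36539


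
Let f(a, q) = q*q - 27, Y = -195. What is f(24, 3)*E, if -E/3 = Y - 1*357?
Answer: -29808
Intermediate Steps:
f(a, q) = -27 + q² (f(a, q) = q² - 27 = -27 + q²)
E = 1656 (E = -3*(-195 - 1*357) = -3*(-195 - 357) = -3*(-552) = 1656)
f(24, 3)*E = (-27 + 3²)*1656 = (-27 + 9)*1656 = -18*1656 = -29808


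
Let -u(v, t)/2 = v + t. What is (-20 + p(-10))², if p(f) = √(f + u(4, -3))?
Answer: 388 - 80*I*√3 ≈ 388.0 - 138.56*I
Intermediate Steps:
u(v, t) = -2*t - 2*v (u(v, t) = -2*(v + t) = -2*(t + v) = -2*t - 2*v)
p(f) = √(-2 + f) (p(f) = √(f + (-2*(-3) - 2*4)) = √(f + (6 - 8)) = √(f - 2) = √(-2 + f))
(-20 + p(-10))² = (-20 + √(-2 - 10))² = (-20 + √(-12))² = (-20 + 2*I*√3)²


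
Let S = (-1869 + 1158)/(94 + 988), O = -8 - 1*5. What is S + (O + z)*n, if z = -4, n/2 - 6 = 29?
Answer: -1288291/1082 ≈ -1190.7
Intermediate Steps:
n = 70 (n = 12 + 2*29 = 12 + 58 = 70)
O = -13 (O = -8 - 5 = -13)
S = -711/1082 ≈ -0.65712
S + (O + z)*n = -711/1082 + (-13 - 4)*70 = -711/1082 - 17*70 = -711/1082 - 1190 = -1288291/1082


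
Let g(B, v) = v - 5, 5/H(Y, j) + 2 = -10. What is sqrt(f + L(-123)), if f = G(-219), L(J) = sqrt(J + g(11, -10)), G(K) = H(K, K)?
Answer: sqrt(-15 + 36*I*sqrt(138))/6 ≈ 2.381 + 2.4669*I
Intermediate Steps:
H(Y, j) = -5/12 (H(Y, j) = 5/(-2 - 10) = 5/(-12) = 5*(-1/12) = -5/12)
g(B, v) = -5 + v
G(K) = -5/12
L(J) = sqrt(-15 + J) (L(J) = sqrt(J + (-5 - 10)) = sqrt(J - 15) = sqrt(-15 + J))
f = -5/12 ≈ -0.41667
sqrt(f + L(-123)) = sqrt(-5/12 + sqrt(-15 - 123)) = sqrt(-5/12 + sqrt(-138)) = sqrt(-5/12 + I*sqrt(138))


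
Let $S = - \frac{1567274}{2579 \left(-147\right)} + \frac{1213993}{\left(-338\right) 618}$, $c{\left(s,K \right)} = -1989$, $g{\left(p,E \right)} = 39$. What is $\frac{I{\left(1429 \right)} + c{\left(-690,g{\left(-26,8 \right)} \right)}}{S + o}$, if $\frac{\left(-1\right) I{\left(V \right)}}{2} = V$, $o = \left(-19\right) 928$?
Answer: $\frac{42648559061836}{155158024960193} \approx 0.27487$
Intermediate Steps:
$o = -17632$
$I{\left(V \right)} = - 2 V$
$S = - \frac{14762451777}{8798959988}$ ($S = - \frac{1567274}{-379113} + \frac{1213993}{-208884} = \left(-1567274\right) \left(- \frac{1}{379113}\right) + 1213993 \left(- \frac{1}{208884}\right) = \frac{1567274}{379113} - \frac{1213993}{208884} = - \frac{14762451777}{8798959988} \approx -1.6777$)
$\frac{I{\left(1429 \right)} + c{\left(-690,g{\left(-26,8 \right)} \right)}}{S + o} = \frac{\left(-2\right) 1429 - 1989}{- \frac{14762451777}{8798959988} - 17632} = \frac{-2858 - 1989}{- \frac{155158024960193}{8798959988}} = \left(-4847\right) \left(- \frac{8798959988}{155158024960193}\right) = \frac{42648559061836}{155158024960193}$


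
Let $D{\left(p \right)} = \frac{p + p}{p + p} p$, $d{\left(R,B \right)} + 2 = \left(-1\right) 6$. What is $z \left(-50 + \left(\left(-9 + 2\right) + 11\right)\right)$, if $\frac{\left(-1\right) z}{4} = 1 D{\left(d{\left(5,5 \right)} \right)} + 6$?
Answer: $-368$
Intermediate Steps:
$d{\left(R,B \right)} = -8$ ($d{\left(R,B \right)} = -2 - 6 = -8$)
$D{\left(p \right)} = p$ ($D{\left(p \right)} = \frac{2 p}{2 p} p = 2 p \frac{1}{2 p} p = 1 p = p$)
$z = 8$ ($z = - 4 \left(1 \left(-8\right) + 6\right) = - 4 \left(-8 + 6\right) = \left(-4\right) \left(-2\right) = 8$)
$z \left(-50 + \left(\left(-9 + 2\right) + 11\right)\right) = 8 \left(-50 + \left(\left(-9 + 2\right) + 11\right)\right) = 8 \left(-50 + \left(-7 + 11\right)\right) = 8 \left(-50 + 4\right) = 8 \left(-46\right) = -368$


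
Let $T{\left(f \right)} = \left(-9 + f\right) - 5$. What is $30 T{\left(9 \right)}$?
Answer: $-150$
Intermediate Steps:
$T{\left(f \right)} = -14 + f$
$30 T{\left(9 \right)} = 30 \left(-14 + 9\right) = 30 \left(-5\right) = -150$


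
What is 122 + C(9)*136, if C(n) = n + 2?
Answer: 1618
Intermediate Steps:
C(n) = 2 + n
122 + C(9)*136 = 122 + (2 + 9)*136 = 122 + 11*136 = 122 + 1496 = 1618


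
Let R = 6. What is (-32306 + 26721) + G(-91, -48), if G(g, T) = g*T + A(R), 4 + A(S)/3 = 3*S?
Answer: -1175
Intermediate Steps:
A(S) = -12 + 9*S (A(S) = -12 + 3*(3*S) = -12 + 9*S)
G(g, T) = 42 + T*g (G(g, T) = g*T + (-12 + 9*6) = T*g + (-12 + 54) = T*g + 42 = 42 + T*g)
(-32306 + 26721) + G(-91, -48) = (-32306 + 26721) + (42 - 48*(-91)) = -5585 + (42 + 4368) = -5585 + 4410 = -1175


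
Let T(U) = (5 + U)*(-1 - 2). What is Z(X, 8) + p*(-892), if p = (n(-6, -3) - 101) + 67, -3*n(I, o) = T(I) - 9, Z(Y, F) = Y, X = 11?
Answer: 28555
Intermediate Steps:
T(U) = -15 - 3*U (T(U) = (5 + U)*(-3) = -15 - 3*U)
n(I, o) = 8 + I (n(I, o) = -((-15 - 3*I) - 9)/3 = -(-24 - 3*I)/3 = 8 + I)
p = -32 (p = ((8 - 6) - 101) + 67 = (2 - 101) + 67 = -99 + 67 = -32)
Z(X, 8) + p*(-892) = 11 - 32*(-892) = 11 + 28544 = 28555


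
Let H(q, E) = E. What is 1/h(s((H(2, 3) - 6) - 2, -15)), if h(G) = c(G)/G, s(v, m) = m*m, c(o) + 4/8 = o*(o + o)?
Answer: 450/202499 ≈ 0.0022222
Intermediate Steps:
c(o) = -1/2 + 2*o**2 (c(o) = -1/2 + o*(o + o) = -1/2 + o*(2*o) = -1/2 + 2*o**2)
s(v, m) = m**2
h(G) = (-1/2 + 2*G**2)/G
1/h(s((H(2, 3) - 6) - 2, -15)) = 1/(2*(-15)**2 - 1/(2*((-15)**2))) = 1/(2*225 - 1/2/225) = 1/(450 - 1/2*1/225) = 1/(450 - 1/450) = 1/(202499/450) = 450/202499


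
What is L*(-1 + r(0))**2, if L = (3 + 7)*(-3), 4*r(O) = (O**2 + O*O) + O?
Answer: -30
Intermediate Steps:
r(O) = O**2/2 + O/4 (r(O) = ((O**2 + O*O) + O)/4 = ((O**2 + O**2) + O)/4 = (2*O**2 + O)/4 = (O + 2*O**2)/4 = O**2/2 + O/4)
L = -30 (L = 10*(-3) = -30)
L*(-1 + r(0))**2 = -30*(-1 + (1/4)*0*(1 + 2*0))**2 = -30*(-1 + (1/4)*0*(1 + 0))**2 = -30*(-1 + (1/4)*0*1)**2 = -30*(-1 + 0)**2 = -30*(-1)**2 = -30*1 = -30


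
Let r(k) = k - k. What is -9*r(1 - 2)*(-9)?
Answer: 0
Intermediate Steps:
r(k) = 0
-9*r(1 - 2)*(-9) = -9*0*(-9) = 0*(-9) = 0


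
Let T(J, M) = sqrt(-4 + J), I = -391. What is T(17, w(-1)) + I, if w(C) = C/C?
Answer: -391 + sqrt(13) ≈ -387.39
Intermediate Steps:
w(C) = 1
T(17, w(-1)) + I = sqrt(-4 + 17) - 391 = sqrt(13) - 391 = -391 + sqrt(13)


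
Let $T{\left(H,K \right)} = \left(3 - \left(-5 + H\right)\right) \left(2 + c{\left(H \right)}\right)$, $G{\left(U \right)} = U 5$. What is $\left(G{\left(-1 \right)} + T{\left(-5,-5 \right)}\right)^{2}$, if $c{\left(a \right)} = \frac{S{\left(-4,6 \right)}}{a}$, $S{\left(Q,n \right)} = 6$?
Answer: $\frac{729}{25} \approx 29.16$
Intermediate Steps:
$G{\left(U \right)} = 5 U$
$c{\left(a \right)} = \frac{6}{a}$
$T{\left(H,K \right)} = \left(2 + \frac{6}{H}\right) \left(8 - H\right)$ ($T{\left(H,K \right)} = \left(3 - \left(-5 + H\right)\right) \left(2 + \frac{6}{H}\right) = \left(8 - H\right) \left(2 + \frac{6}{H}\right) = \left(2 + \frac{6}{H}\right) \left(8 - H\right)$)
$\left(G{\left(-1 \right)} + T{\left(-5,-5 \right)}\right)^{2} = \left(5 \left(-1\right) + \left(10 - -10 + \frac{48}{-5}\right)\right)^{2} = \left(-5 + \left(10 + 10 + 48 \left(- \frac{1}{5}\right)\right)\right)^{2} = \left(-5 + \left(10 + 10 - \frac{48}{5}\right)\right)^{2} = \left(-5 + \frac{52}{5}\right)^{2} = \left(\frac{27}{5}\right)^{2} = \frac{729}{25}$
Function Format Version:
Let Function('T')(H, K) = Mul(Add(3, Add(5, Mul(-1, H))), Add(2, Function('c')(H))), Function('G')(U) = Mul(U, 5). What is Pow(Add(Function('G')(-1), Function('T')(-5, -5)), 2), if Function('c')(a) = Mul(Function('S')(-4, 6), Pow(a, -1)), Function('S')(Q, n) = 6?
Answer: Rational(729, 25) ≈ 29.160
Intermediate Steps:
Function('G')(U) = Mul(5, U)
Function('c')(a) = Mul(6, Pow(a, -1))
Function('T')(H, K) = Mul(Add(2, Mul(6, Pow(H, -1))), Add(8, Mul(-1, H))) (Function('T')(H, K) = Mul(Add(3, Add(5, Mul(-1, H))), Add(2, Mul(6, Pow(H, -1)))) = Mul(Add(8, Mul(-1, H)), Add(2, Mul(6, Pow(H, -1)))) = Mul(Add(2, Mul(6, Pow(H, -1))), Add(8, Mul(-1, H))))
Pow(Add(Function('G')(-1), Function('T')(-5, -5)), 2) = Pow(Add(Mul(5, -1), Add(10, Mul(-2, -5), Mul(48, Pow(-5, -1)))), 2) = Pow(Add(-5, Add(10, 10, Mul(48, Rational(-1, 5)))), 2) = Pow(Add(-5, Add(10, 10, Rational(-48, 5))), 2) = Pow(Add(-5, Rational(52, 5)), 2) = Pow(Rational(27, 5), 2) = Rational(729, 25)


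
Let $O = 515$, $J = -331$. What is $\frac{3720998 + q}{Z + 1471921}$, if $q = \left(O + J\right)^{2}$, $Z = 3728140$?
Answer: $\frac{3754854}{5200061} \approx 0.72208$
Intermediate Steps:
$q = 33856$ ($q = \left(515 - 331\right)^{2} = 184^{2} = 33856$)
$\frac{3720998 + q}{Z + 1471921} = \frac{3720998 + 33856}{3728140 + 1471921} = \frac{3754854}{5200061}$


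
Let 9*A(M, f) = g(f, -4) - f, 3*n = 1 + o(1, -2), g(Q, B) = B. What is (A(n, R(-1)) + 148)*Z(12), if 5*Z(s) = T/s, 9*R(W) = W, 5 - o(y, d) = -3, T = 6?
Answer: 11953/810 ≈ 14.757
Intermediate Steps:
o(y, d) = 8 (o(y, d) = 5 - 1*(-3) = 5 + 3 = 8)
R(W) = W/9
n = 3 (n = (1 + 8)/3 = (1/3)*9 = 3)
Z(s) = 6/(5*s) (Z(s) = (6/s)/5 = 6/(5*s))
A(M, f) = -4/9 - f/9 (A(M, f) = (-4 - f)/9 = -4/9 - f/9)
(A(n, R(-1)) + 148)*Z(12) = ((-4/9 - (-1)/81) + 148)*((6/5)/12) = ((-4/9 - 1/9*(-1/9)) + 148)*((6/5)*(1/12)) = ((-4/9 + 1/81) + 148)*(1/10) = (-35/81 + 148)*(1/10) = (11953/81)*(1/10) = 11953/810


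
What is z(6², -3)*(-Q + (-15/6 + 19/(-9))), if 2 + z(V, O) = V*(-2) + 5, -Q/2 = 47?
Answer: -37007/6 ≈ -6167.8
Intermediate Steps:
Q = -94 (Q = -2*47 = -94)
z(V, O) = 3 - 2*V (z(V, O) = -2 + (V*(-2) + 5) = -2 + (-2*V + 5) = -2 + (5 - 2*V) = 3 - 2*V)
z(6², -3)*(-Q + (-15/6 + 19/(-9))) = (3 - 2*6²)*(-1*(-94) + (-15/6 + 19/(-9))) = (3 - 2*36)*(94 + (-15*⅙ + 19*(-⅑))) = (3 - 72)*(94 + (-5/2 - 19/9)) = -69*(94 - 83/18) = -69*1609/18 = -37007/6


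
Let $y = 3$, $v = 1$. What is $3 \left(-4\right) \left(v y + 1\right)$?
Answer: $-48$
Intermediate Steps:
$3 \left(-4\right) \left(v y + 1\right) = 3 \left(-4\right) \left(1 \cdot 3 + 1\right) = - 12 \left(3 + 1\right) = \left(-12\right) 4 = -48$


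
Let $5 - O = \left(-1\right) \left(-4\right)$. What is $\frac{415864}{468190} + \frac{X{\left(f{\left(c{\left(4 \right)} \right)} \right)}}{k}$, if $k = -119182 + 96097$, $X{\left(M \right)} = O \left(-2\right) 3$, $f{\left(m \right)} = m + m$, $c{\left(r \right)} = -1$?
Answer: $\frac{320100986}{360272205} \approx 0.8885$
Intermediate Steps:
$O = 1$ ($O = 5 - \left(-1\right) \left(-4\right) = 5 - 4 = 1$)
$f{\left(m \right)} = 2 m$
$X{\left(M \right)} = -6$ ($X{\left(M \right)} = 1 \left(-2\right) 3 = \left(-2\right) 3 = -6$)
$k = -23085$
$\frac{415864}{468190} + \frac{X{\left(f{\left(c{\left(4 \right)} \right)} \right)}}{k} = \frac{415864}{468190} - \frac{6}{-23085} = 415864 \cdot \frac{1}{468190} - - \frac{2}{7695} = \frac{207932}{234095} + \frac{2}{7695} = \frac{320100986}{360272205}$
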